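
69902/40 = 1747+11/20 = 1747.55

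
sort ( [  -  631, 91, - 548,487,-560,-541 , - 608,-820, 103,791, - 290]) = [-820, -631, - 608,-560,-548, - 541, - 290, 91, 103,487, 791]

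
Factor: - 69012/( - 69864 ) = 2^ ( - 1)*3^4*41^(-1) = 81/82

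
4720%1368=616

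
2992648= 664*4507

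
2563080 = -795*( - 3224)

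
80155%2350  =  255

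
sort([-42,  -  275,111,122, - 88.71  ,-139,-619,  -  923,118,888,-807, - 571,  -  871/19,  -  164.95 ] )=[  -  923 ,- 807,-619, - 571,- 275, - 164.95,  -  139,-88.71,-871/19,-42,111 , 118,122,888 ] 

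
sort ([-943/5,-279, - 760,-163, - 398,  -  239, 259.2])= [ - 760,-398 , - 279,-239, - 943/5, - 163, 259.2 ]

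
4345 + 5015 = 9360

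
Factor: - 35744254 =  - 2^1 * 7^1 * 13^1*23^1*8539^1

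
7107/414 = 17 + 1/6 = 17.17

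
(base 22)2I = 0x3E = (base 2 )111110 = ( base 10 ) 62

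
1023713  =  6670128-5646415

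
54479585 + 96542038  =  151021623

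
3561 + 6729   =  10290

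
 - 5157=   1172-6329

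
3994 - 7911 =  - 3917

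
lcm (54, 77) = 4158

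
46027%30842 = 15185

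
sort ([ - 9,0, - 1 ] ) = [-9, - 1, 0 ] 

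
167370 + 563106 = 730476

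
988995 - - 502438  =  1491433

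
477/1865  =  477/1865 = 0.26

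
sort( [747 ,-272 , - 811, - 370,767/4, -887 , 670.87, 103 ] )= [ - 887, - 811,-370, -272, 103, 767/4, 670.87, 747]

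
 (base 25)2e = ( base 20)34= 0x40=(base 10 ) 64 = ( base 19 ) 37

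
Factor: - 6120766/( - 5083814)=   3060383/2541907 = 31^(-1 ) *167^( - 1)*491^( - 1) * 3060383^1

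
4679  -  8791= - 4112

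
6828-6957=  - 129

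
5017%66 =1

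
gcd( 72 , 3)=3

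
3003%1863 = 1140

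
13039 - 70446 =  - 57407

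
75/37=2+1/37=2.03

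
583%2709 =583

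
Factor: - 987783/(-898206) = 329261/299402  =  2^(- 1) * 19^(-1 ) * 83^1*3967^1*7879^( -1)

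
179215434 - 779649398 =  -600433964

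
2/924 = 1/462 = 0.00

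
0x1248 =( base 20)be0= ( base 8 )11110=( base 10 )4680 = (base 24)830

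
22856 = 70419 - 47563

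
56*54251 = 3038056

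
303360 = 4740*64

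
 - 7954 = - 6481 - 1473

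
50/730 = 5/73 = 0.07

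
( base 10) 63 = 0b111111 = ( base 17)3c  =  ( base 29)25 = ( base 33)1u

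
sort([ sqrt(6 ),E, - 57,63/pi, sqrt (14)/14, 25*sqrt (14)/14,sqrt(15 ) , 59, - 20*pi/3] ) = [  -  57, - 20*pi/3, sqrt (14 )/14, sqrt( 6 ),E,sqrt( 15 ),  25*sqrt( 14) /14,63/pi, 59 ] 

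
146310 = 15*9754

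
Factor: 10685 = 5^1*2137^1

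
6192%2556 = 1080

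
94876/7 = 13553 + 5/7 = 13553.71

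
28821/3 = 9607 = 9607.00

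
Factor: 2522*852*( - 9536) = -2^9*3^1 * 13^1*71^1*97^1* 149^1 = -20490422784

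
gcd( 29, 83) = 1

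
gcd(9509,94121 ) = 1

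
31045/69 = 31045/69 = 449.93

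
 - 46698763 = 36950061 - 83648824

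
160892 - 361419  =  -200527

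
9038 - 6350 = 2688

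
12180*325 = 3958500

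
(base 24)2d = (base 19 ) 34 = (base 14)45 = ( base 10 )61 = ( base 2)111101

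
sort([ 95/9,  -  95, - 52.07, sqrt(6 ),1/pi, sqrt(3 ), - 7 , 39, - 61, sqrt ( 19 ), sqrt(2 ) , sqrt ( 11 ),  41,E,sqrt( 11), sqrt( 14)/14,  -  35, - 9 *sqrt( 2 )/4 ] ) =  [ - 95, - 61, - 52.07, -35, - 7 , - 9*sqrt( 2 )/4,  sqrt(14 )/14, 1/pi,sqrt( 2) , sqrt(3) , sqrt(6 ),  E,sqrt(11),sqrt(11 ),  sqrt(19 ),95/9, 39, 41 ] 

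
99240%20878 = 15728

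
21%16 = 5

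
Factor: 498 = 2^1*3^1*83^1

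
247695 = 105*2359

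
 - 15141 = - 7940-7201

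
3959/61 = 3959/61 = 64.90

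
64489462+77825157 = 142314619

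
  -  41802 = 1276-43078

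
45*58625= 2638125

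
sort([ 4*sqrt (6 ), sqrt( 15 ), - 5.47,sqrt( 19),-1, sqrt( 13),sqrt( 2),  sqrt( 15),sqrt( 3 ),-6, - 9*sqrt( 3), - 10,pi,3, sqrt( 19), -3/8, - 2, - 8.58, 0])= [ -9*sqrt(3),  -  10,-8.58, - 6, -5.47 , - 2, -1,  -  3/8,0, sqrt ( 2), sqrt( 3),3,pi, sqrt( 13),sqrt(15 ),sqrt( 15), sqrt( 19),sqrt( 19 ), 4*sqrt (6 )] 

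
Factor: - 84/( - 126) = 2^1*3^( - 1 ) = 2/3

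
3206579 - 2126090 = 1080489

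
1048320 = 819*1280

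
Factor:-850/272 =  - 25/8= - 2^( - 3) *5^2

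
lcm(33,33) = 33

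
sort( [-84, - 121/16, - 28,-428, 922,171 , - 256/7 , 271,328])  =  [  -  428, - 84,  -  256/7,-28, - 121/16, 171,271 , 328, 922 ] 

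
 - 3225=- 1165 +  - 2060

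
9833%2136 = 1289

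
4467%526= 259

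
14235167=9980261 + 4254906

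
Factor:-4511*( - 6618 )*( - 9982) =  - 298000611636  =  - 2^2*3^1*7^1 * 13^1*23^1*31^1 * 347^1*1103^1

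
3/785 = 3/785= 0.00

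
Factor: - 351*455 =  - 3^3* 5^1*7^1*13^2 = - 159705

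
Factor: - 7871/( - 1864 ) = 2^(-3)*17^1*233^ ( - 1)*463^1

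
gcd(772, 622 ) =2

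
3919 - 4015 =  - 96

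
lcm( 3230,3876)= 19380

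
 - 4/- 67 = 4/67 =0.06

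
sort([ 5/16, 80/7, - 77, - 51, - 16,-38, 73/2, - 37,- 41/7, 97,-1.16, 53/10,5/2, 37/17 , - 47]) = [ - 77,- 51, - 47, - 38, - 37,  -  16, - 41/7, - 1.16,  5/16, 37/17  ,  5/2, 53/10, 80/7 , 73/2, 97 ]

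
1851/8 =231+3/8 = 231.38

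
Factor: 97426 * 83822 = 2^2*7^1*6959^1*41911^1=8166442172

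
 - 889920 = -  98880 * 9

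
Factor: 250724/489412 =7^(  -  2) *11^ ( - 1 )*19^1*227^( - 1)*3299^1 = 62681/122353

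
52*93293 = 4851236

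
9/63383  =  9/63383 = 0.00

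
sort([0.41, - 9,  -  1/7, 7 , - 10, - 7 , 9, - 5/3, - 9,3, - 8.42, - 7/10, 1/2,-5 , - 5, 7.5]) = [ - 10 , - 9, - 9, - 8.42 , - 7,-5,- 5, - 5/3, - 7/10,-1/7,0.41, 1/2, 3,  7 , 7.5, 9] 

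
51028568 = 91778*556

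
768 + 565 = 1333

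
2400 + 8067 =10467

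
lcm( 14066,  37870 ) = 492310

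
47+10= 57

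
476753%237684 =1385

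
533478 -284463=249015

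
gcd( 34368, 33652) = 716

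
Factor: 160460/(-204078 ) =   -  2^1*3^(-1 ) *5^1*7^(-1 ) * 43^( - 1) * 71^1= -710/903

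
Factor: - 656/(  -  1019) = 2^4*41^1*1019^(  -  1)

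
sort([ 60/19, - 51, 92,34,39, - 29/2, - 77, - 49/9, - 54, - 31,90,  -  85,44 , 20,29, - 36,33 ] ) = [ - 85, - 77,- 54, - 51, -36, - 31,-29/2, - 49/9,60/19,20,29,33,34,39,44,90,92]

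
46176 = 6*7696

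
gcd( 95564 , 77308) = 28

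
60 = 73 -13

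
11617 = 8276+3341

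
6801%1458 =969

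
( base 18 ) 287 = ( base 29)RG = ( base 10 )799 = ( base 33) o7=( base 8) 1437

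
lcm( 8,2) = 8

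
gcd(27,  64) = 1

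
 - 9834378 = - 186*52873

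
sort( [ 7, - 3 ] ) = [ - 3,7] 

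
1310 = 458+852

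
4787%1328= 803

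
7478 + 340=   7818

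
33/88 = 3/8 = 0.38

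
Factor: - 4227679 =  - 17^1*431^1*577^1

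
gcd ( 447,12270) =3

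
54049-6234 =47815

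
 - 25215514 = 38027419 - 63242933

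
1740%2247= 1740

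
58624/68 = 14656/17 = 862.12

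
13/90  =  13/90 = 0.14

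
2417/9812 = 2417/9812 = 0.25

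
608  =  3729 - 3121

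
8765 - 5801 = 2964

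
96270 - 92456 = 3814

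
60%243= 60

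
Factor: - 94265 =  - 5^1*17^1*1109^1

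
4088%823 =796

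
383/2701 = 383/2701 = 0.14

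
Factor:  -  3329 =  - 3329^1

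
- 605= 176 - 781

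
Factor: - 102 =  - 2^1*3^1 * 17^1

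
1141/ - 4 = -286 + 3/4= - 285.25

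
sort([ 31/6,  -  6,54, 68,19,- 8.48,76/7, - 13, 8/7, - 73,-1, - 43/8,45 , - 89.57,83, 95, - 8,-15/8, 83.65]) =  [ - 89.57, - 73, -13  ,-8.48, - 8,-6, - 43/8,-15/8,-1,  8/7,31/6,76/7,19,45,54, 68 , 83,83.65,95 ] 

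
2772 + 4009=6781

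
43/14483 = 43/14483=0.00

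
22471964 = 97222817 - 74750853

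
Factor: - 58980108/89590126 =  - 29490054/44795063 = - 2^1*3^1 * 11^1 * 73^( - 1)*173^ (  -  1)*3547^ ( - 1)*446819^1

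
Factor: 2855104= 2^6  *7^1*6373^1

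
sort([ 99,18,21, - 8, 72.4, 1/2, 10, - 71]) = [ - 71,- 8,  1/2,  10,18, 21,  72.4 , 99]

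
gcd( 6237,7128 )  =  891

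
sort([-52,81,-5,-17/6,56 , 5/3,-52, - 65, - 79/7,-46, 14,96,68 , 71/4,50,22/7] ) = [ - 65, - 52, - 52,-46,-79/7,-5,-17/6, 5/3, 22/7, 14, 71/4, 50, 56,68,81,  96]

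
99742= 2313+97429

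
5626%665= 306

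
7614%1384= 694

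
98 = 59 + 39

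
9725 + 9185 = 18910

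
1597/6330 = 1597/6330 = 0.25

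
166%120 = 46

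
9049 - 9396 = - 347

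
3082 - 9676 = - 6594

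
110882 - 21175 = 89707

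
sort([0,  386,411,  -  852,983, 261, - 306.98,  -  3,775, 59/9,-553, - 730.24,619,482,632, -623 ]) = [ - 852, - 730.24, - 623,-553, - 306.98, - 3, 0, 59/9,261,386,411,  482,619,632, 775,  983 ]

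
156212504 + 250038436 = 406250940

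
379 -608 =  - 229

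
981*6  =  5886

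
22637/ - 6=-22637/6= - 3772.83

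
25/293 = 25/293 = 0.09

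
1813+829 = 2642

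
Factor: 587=587^1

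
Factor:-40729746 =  - 2^1 * 3^1*29^1*149^1*1571^1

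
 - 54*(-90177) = 4869558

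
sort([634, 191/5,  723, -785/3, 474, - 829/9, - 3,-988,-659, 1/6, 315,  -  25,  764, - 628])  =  [ - 988, - 659, - 628,-785/3,- 829/9,-25,  -  3,1/6 , 191/5,  315, 474,634  ,  723, 764 ] 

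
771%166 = 107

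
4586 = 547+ 4039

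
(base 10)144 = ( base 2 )10010000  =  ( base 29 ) 4S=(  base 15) 99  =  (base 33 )4C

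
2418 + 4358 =6776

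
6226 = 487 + 5739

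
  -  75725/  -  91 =832 + 1/7 = 832.14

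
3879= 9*431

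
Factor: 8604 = 2^2*3^2*239^1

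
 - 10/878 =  - 5/439 = -0.01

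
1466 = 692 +774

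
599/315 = 599/315  =  1.90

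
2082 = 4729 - 2647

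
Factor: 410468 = 2^2*89^1*1153^1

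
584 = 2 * 292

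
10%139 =10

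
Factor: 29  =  29^1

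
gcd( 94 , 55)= 1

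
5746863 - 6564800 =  - 817937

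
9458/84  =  112 + 25/42 =112.60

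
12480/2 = 6240 = 6240.00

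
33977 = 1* 33977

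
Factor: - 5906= - 2^1*2953^1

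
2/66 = 1/33 = 0.03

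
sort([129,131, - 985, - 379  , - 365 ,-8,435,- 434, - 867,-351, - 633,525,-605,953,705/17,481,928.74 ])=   [-985, - 867,-633, - 605,-434, - 379,  -  365, - 351,-8,705/17,129,131,435,481, 525,928.74,953 ]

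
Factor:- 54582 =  - 2^1*3^1*11^1 * 827^1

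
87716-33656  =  54060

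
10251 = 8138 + 2113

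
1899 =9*211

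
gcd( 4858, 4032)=14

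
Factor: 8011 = 8011^1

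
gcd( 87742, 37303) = 1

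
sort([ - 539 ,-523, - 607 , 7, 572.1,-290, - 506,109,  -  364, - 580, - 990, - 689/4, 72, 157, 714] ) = [ - 990,  -  607,  -  580,-539, - 523, - 506, - 364,-290, - 689/4, 7, 72 , 109, 157, 572.1,714] 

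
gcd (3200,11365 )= 5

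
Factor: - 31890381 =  - 3^1*373^1*28499^1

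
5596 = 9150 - 3554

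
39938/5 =7987 + 3/5 = 7987.60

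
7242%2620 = 2002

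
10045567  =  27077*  371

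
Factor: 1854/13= 2^1*3^2*13^(-1 )*103^1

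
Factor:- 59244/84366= - 2^1*3^( - 1 )*43^( - 1)*109^( - 1)*4937^1 = - 9874/14061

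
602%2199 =602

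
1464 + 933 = 2397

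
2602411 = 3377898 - 775487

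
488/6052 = 122/1513= 0.08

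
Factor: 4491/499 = 9 = 3^2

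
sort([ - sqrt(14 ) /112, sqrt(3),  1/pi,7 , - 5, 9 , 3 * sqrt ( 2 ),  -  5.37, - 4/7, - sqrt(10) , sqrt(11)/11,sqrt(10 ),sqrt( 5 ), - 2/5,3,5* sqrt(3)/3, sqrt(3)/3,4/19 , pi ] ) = [ - 5.37,-5 , - sqrt(10), - 4/7,-2/5, - sqrt( 14) /112 , 4/19, sqrt(11) /11 , 1/pi,sqrt(3) /3, sqrt(3), sqrt ( 5) , 5*sqrt(3)/3,3, pi, sqrt( 10), 3*sqrt(2),7 , 9]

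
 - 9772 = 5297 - 15069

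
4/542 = 2/271 = 0.01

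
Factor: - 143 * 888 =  - 2^3*3^1 * 11^1 *13^1*37^1  =  - 126984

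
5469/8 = 683 + 5/8 = 683.62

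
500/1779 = 500/1779= 0.28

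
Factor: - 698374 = - 2^1*349187^1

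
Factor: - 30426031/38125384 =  - 2^ ( - 3 )*11^( - 1) * 107^(  -  1 )*4049^( - 1)*5501^1*5531^1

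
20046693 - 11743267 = 8303426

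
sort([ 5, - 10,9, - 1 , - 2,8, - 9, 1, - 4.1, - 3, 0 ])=[ - 10,-9, - 4.1, - 3, - 2, - 1, 0,  1, 5 , 8,9] 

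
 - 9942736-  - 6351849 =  - 3590887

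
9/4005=1/445 = 0.00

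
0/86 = 0 = 0.00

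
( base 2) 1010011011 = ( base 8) 1233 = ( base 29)n0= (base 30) M7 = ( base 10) 667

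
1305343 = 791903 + 513440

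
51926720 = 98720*526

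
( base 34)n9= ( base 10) 791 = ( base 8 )1427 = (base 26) 14B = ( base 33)NW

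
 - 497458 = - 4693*106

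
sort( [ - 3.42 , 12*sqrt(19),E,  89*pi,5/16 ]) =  [-3.42, 5/16, E, 12*sqrt(19 ) , 89*pi] 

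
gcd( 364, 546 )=182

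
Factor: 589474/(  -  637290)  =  - 3^(-2 )*5^( - 1 )*47^1*73^ ( - 1 )*97^( -1 )*6271^1 = -294737/318645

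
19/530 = 19/530= 0.04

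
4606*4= 18424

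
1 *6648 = 6648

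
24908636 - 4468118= 20440518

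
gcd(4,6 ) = 2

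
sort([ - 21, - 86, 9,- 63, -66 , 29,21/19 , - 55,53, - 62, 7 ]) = [-86, - 66,-63, -62, - 55, - 21, 21/19,7, 9,29, 53 ] 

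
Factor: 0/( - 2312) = 0^1 = 0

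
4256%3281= 975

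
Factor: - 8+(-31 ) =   -  39=- 3^1*13^1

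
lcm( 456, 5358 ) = 21432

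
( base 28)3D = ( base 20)4h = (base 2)1100001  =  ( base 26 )3j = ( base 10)97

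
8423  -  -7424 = 15847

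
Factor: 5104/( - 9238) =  - 2^3*11^1*29^1* 31^( - 1)*  149^(-1) = - 2552/4619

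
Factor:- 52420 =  - 2^2*5^1*2621^1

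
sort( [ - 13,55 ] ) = [-13, 55 ]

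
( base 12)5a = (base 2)1000110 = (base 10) 70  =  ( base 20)3a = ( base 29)2C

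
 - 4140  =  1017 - 5157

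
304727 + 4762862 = 5067589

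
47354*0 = 0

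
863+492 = 1355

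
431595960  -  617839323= -186243363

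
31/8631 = 31/8631 = 0.00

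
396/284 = 1 + 28/71  =  1.39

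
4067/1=4067 = 4067.00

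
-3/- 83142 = 1/27714 =0.00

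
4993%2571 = 2422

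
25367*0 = 0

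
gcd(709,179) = 1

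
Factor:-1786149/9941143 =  -3^2*198461^1*9941143^(-1 )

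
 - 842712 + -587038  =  -1429750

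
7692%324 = 240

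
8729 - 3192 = 5537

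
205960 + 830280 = 1036240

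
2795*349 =975455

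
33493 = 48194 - 14701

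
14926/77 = 193+65/77 = 193.84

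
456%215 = 26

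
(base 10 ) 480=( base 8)740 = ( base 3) 122210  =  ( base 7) 1254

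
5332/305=5332/305 = 17.48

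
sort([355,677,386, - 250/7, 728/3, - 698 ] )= [ - 698, - 250/7, 728/3, 355, 386,  677 ] 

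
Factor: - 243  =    -  3^5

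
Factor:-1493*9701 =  - 14483593 = - 89^1*109^1*1493^1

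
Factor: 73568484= 2^2 * 3^2* 11^2*16889^1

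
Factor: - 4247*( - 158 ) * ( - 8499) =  - 2^1*3^1 * 31^1 * 79^1 * 137^1 * 2833^1 = - 5703049974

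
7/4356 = 7/4356 = 0.00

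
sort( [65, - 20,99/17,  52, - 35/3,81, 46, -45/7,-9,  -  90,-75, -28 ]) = [ - 90,-75, - 28,-20, -35/3, -9 ,-45/7,99/17,  46,52,65,81]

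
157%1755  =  157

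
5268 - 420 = 4848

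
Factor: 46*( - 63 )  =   - 2^1* 3^2* 7^1  *  23^1 = -2898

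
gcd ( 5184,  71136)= 288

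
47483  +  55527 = 103010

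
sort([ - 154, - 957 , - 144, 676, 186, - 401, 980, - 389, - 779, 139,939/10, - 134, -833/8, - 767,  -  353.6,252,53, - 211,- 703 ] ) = [ - 957, - 779, - 767  , - 703, - 401, - 389,  -  353.6, - 211, - 154, - 144,  -  134,-833/8 , 53,939/10 , 139,  186,  252,676,980]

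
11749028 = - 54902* ( - 214) 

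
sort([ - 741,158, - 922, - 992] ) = [ - 992, - 922, - 741,158]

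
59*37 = 2183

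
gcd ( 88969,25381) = 1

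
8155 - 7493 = 662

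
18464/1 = 18464 = 18464.00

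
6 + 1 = 7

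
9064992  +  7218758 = 16283750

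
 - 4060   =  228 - 4288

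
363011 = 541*671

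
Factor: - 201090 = -2^1 * 3^1*5^1*6703^1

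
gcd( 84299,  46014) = 1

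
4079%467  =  343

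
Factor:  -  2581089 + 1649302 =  - 931787 = - 17^1*59^1*929^1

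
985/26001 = 985/26001 = 0.04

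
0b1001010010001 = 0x1291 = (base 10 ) 4753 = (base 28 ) 61L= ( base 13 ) 2218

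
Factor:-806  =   - 2^1*13^1*31^1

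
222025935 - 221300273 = 725662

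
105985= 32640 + 73345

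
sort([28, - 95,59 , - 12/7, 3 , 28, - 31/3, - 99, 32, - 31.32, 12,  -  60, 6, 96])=[ - 99, - 95, - 60, - 31.32,- 31/3, - 12/7, 3, 6,12, 28,28, 32, 59,  96 ]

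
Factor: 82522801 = 1481^1 * 55721^1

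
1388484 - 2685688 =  - 1297204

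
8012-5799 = 2213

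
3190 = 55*58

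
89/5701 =89/5701 = 0.02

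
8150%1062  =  716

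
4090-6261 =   -  2171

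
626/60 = 313/30 = 10.43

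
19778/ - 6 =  - 9889/3 = - 3296.33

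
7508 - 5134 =2374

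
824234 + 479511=1303745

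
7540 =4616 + 2924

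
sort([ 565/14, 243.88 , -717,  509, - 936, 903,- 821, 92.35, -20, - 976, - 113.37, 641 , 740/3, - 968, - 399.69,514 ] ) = [  -  976,  -  968 , - 936, - 821, - 717, - 399.69, - 113.37,  -  20, 565/14  ,  92.35 , 243.88, 740/3, 509,514, 641,903] 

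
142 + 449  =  591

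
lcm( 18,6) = 18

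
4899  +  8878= 13777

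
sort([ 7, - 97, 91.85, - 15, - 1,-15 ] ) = [ - 97,-15, - 15, - 1, 7, 91.85 ] 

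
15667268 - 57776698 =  - 42109430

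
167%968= 167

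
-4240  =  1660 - 5900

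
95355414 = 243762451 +- 148407037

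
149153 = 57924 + 91229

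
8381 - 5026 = 3355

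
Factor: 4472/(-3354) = -2^2*3^( - 1)= - 4/3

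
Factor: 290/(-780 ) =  - 29/78 = - 2^ ( - 1)*3^( - 1 ) * 13^( - 1 )*29^1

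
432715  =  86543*5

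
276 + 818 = 1094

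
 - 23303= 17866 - 41169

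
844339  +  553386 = 1397725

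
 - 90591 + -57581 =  - 148172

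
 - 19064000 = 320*(-59575) 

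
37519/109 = 37519/109  =  344.21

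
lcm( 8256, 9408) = 404544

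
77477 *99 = 7670223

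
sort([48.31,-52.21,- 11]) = [ - 52.21 ,-11, 48.31]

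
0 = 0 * 787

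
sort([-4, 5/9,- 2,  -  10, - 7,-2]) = [ - 10,- 7, - 4, - 2,- 2,5/9 ]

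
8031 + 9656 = 17687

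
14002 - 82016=-68014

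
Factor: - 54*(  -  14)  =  756 = 2^2*3^3*7^1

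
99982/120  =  49991/60 =833.18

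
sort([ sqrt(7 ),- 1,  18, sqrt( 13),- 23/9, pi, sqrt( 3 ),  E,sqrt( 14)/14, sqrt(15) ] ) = [ - 23/9, - 1, sqrt(14 ) /14 , sqrt( 3),sqrt(7), E, pi, sqrt(13 ),sqrt (15 ), 18 ] 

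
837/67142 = 837/67142=   0.01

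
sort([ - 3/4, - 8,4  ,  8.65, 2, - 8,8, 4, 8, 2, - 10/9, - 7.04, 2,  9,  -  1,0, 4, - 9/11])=[ - 8, - 8, - 7.04, - 10/9,  -  1,  -  9/11, -3/4,0  ,  2,2 , 2, 4, 4,  4,8,8, 8.65,9]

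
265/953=265/953 = 0.28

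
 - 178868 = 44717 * ( - 4)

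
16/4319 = 16/4319 = 0.00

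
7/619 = 7/619  =  0.01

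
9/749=9/749 = 0.01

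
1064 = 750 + 314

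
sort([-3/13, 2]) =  [-3/13, 2]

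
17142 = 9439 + 7703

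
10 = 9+1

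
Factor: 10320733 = 463^1*22291^1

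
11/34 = 11/34=0.32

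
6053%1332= 725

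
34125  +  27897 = 62022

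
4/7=4/7 = 0.57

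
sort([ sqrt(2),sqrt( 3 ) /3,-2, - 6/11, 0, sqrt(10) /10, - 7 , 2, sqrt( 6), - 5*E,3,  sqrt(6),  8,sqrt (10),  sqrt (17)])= [ - 5*E, - 7, -2, - 6/11, 0, sqrt( 10 )/10,  sqrt( 3) /3, sqrt( 2), 2, sqrt(6 ),sqrt( 6 ), 3,sqrt (10 ),sqrt (17 ), 8] 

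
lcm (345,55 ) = 3795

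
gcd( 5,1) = 1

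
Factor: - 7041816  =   - 2^3 *3^4 * 10867^1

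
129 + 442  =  571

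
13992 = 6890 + 7102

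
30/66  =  5/11=0.45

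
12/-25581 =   -  4/8527 = - 0.00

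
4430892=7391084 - 2960192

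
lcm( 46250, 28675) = 1433750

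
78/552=13/92 =0.14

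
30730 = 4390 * 7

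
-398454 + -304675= -703129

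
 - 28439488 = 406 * ( - 70048 )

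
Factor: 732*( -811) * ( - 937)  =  556251924 = 2^2*3^1*61^1*811^1 * 937^1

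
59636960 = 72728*820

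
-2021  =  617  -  2638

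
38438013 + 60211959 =98649972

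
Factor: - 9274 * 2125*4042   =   - 79656704500 = - 2^2*5^3*17^1 *43^1 * 47^1 * 4637^1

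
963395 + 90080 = 1053475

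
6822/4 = 3411/2 = 1705.50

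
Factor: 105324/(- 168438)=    - 262/419 = -2^1*131^1 * 419^( - 1)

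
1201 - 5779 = -4578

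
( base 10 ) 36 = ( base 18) 20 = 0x24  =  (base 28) 18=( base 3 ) 1100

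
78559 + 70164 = 148723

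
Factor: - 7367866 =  - 2^1  *  11^1*23^1*14561^1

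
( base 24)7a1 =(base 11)3235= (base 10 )4273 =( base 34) 3nn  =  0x10B1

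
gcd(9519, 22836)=3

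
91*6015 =547365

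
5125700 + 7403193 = 12528893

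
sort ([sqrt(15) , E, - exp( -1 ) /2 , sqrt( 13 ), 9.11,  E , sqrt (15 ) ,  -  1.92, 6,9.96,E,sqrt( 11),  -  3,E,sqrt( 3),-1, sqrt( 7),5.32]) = [ - 3, - 1.92,-1, - exp( - 1)/2,sqrt( 3) , sqrt(7),E, E,E, E,sqrt(11 ), sqrt ( 13 ),  sqrt(15), sqrt(  15 ),5.32, 6,  9.11,  9.96]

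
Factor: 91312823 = 7^2*  1863527^1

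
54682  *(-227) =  - 12412814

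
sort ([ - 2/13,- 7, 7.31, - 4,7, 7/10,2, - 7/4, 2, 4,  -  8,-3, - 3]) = [  -  8,-7,-4,-3 , - 3,-7/4, - 2/13,7/10 , 2,2, 4, 7, 7.31]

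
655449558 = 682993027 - 27543469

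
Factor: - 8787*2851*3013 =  - 75480883581 = -3^1* 23^1 * 29^1*101^1*131^1*2851^1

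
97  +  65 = 162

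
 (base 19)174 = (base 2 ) 111110010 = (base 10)498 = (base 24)KI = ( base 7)1311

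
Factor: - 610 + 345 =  - 5^1*53^1 = -  265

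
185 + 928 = 1113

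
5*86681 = 433405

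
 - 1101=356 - 1457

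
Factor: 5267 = 23^1*229^1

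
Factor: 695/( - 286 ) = -2^(-1)*5^1*11^ ( - 1)*13^( -1 )*139^1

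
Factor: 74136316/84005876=18534079/21001469 =18534079^1*21001469^(-1)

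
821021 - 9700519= - 8879498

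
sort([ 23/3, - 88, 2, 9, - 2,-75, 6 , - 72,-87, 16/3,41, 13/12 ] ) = [-88, - 87, - 75, -72, - 2 , 13/12, 2, 16/3, 6, 23/3, 9,41 ] 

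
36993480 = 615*60152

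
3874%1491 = 892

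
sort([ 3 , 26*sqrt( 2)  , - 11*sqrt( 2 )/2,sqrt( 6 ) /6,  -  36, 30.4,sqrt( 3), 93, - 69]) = [ - 69, - 36, - 11*sqrt(2 )/2,sqrt( 6 )/6, sqrt(3), 3,30.4,26*sqrt( 2), 93 ] 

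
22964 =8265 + 14699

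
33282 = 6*5547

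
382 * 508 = 194056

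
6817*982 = 6694294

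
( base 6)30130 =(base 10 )3942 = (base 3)12102000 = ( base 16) f66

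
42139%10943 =9310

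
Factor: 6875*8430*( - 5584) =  - 323627700000=   - 2^5*3^1*5^5 *11^1*281^1*349^1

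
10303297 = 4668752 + 5634545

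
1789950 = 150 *11933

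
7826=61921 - 54095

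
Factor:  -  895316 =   -  2^2*223829^1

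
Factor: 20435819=17^1*1202107^1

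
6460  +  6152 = 12612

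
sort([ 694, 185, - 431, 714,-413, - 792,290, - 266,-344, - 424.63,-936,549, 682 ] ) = [-936, - 792, - 431,-424.63, - 413,-344,-266, 185, 290, 549,682, 694 , 714]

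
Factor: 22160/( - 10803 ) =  - 2^4 *3^(-1 )*5^1*13^( - 1 )=- 80/39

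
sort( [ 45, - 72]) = [ - 72,45 ] 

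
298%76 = 70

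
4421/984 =4421/984 = 4.49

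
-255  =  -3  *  85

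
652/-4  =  -163 + 0/1 = - 163.00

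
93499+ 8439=101938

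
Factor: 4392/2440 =9/5 = 3^2*5^( - 1)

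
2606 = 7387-4781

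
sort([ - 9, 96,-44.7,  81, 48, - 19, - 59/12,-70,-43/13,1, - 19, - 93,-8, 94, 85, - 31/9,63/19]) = [ - 93, - 70, - 44.7, - 19, - 19,-9,-8 , - 59/12, - 31/9,-43/13,  1  ,  63/19, 48, 81, 85,94,96] 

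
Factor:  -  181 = -181^1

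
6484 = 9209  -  2725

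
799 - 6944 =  - 6145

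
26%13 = 0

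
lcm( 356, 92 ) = 8188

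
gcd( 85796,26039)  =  1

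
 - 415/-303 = 415/303 = 1.37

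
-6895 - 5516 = - 12411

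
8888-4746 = 4142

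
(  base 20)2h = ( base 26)25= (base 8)71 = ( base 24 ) 29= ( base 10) 57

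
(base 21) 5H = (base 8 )172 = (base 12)A2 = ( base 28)4a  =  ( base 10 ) 122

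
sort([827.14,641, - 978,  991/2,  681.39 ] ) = [-978,991/2, 641,681.39, 827.14 ]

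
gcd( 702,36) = 18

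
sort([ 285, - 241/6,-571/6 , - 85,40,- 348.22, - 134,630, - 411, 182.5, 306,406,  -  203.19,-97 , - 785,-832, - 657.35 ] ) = [ - 832, - 785, -657.35,-411, - 348.22, - 203.19, - 134,  -  97,-571/6,  -  85, - 241/6,40, 182.5, 285,306, 406,630]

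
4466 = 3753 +713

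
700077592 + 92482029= 792559621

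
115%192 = 115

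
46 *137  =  6302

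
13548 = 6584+6964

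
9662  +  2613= 12275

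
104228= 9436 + 94792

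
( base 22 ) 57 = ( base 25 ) 4h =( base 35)3c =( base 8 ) 165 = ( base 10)117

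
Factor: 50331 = 3^1*19^1 *883^1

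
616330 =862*715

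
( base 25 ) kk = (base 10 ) 520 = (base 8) 1010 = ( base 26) k0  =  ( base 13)310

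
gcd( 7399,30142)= 7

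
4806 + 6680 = 11486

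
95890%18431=3735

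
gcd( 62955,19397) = 1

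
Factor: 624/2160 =13/45 = 3^ ( - 2)*5^( - 1)*13^1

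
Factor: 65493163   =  17^1 *3852539^1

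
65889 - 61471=4418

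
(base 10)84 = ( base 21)40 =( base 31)2M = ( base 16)54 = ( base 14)60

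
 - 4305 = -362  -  3943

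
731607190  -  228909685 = 502697505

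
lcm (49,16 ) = 784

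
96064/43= 96064/43 = 2234.05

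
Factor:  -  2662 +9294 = 2^3*829^1 = 6632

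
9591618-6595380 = 2996238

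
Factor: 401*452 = 2^2*113^1 * 401^1 = 181252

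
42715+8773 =51488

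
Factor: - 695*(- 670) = 465650 = 2^1*5^2*67^1*139^1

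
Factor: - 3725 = - 5^2*149^1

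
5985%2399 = 1187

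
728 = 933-205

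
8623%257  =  142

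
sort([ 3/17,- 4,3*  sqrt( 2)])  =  [ - 4,3/17,3 * sqrt(2)]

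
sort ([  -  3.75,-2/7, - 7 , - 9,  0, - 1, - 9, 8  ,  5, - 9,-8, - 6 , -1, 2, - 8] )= [- 9, - 9,  -  9, - 8,-8, - 7, - 6 , - 3.75 , - 1, - 1,-2/7, 0, 2, 5, 8 ] 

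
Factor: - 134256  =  -2^4*  3^1 * 2797^1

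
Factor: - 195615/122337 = - 3^2*5^1*7^1*197^(-1 ) = - 315/197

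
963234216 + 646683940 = 1609918156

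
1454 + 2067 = 3521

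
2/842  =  1/421  =  0.00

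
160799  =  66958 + 93841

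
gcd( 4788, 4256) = 532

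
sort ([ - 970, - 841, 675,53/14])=[  -  970, - 841, 53/14, 675]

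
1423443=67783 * 21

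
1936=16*121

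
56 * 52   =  2912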